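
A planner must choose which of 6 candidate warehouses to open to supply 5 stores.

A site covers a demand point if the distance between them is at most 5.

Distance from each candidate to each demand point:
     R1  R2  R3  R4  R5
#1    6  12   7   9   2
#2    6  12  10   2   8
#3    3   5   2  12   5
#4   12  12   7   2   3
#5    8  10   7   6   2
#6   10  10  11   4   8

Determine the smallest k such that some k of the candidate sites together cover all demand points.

2

Coverage sets (demand points within 5 of each site):
  #1: {R5}
  #2: {R4}
  #3: {R1, R2, R3, R5}
  #4: {R4, R5}
  #5: {R5}
  #6: {R4}
No single site covers all 5 demand points.
But {#2, #3} covers everything, so the minimum is 2.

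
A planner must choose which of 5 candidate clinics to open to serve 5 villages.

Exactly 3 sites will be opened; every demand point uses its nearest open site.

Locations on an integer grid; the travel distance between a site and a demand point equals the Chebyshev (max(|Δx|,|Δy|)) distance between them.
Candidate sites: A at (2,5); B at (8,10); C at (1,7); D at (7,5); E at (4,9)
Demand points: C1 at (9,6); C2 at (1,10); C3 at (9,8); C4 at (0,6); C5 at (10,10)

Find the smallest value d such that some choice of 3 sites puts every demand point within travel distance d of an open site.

Open {B, C, D}.
  Farthest demand point is C2 at travel distance 3 (to C); all others are ≤ 3.
With {A, B, C} the worst case is 4.
With {A, B, E} the worst case is 4.
No size-3 selection achieves below 3.

3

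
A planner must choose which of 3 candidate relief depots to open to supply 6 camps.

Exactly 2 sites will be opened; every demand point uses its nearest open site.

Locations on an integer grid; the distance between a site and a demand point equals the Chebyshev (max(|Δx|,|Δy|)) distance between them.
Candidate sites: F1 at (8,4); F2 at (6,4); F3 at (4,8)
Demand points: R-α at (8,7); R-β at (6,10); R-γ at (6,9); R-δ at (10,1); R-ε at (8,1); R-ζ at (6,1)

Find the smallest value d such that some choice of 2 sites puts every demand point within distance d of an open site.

3

Open {F1, F3}.
  Farthest demand point is R-α at distance 3 (to F1); all others are ≤ 3.
With {F2, F3} the worst case is 4.
With {F1, F2} the worst case is 6.
No size-2 selection achieves below 3.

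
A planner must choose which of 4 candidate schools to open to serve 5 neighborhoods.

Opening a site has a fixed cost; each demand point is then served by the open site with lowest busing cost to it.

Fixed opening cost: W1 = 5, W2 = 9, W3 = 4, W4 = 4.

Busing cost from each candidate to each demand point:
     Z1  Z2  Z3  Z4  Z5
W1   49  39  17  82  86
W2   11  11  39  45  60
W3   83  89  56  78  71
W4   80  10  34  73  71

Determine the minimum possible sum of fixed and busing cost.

158

Open {W1, W2}: assign each demand point to its cheapest open site.
  Z1→W2 11, Z2→W2 11, Z3→W1 17, Z4→W2 45, Z5→W2 60
  busing cost 144, fixed 14 → total 158.
Compare {W1, W2, W4}: busing cost 143 + fixed 18 = 161.
Compare {W1, W2, W3}: busing cost 144 + fixed 18 = 162.
Compare {W1, W2, W3, W4}: busing cost 143 + fixed 22 = 165.
All other subsets cost ≥ 161. Minimum total cost: 158.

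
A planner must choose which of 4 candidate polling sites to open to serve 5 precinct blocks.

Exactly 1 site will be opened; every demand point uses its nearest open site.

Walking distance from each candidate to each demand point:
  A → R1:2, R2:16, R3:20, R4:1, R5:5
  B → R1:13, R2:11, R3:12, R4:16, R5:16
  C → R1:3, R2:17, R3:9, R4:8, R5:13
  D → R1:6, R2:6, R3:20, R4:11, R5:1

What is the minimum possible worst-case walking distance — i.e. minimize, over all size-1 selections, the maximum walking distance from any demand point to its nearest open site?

Open {B}.
  Farthest demand point is R4 at walking distance 16 (to B); all others are ≤ 16.
With {C} the worst case is 17.
With {A} the worst case is 20.
No size-1 selection achieves below 16.

16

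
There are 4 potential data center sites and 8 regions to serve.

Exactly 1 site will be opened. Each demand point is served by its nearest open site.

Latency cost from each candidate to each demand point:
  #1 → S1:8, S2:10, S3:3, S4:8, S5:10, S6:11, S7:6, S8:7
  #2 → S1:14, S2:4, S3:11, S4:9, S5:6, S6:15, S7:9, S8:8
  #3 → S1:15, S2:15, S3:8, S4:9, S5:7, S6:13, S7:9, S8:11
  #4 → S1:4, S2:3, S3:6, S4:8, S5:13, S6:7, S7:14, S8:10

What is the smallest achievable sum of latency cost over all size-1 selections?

63

Open {#1}.
  S1→#1 8, S2→#1 10, S3→#1 3, S4→#1 8, S5→#1 10, S6→#1 11, S7→#1 6, S8→#1 7  ⇒ total 63.
Compare {#4}: total 65.
Compare {#2}: total 76.
No size-1 selection does better; minimum is 63.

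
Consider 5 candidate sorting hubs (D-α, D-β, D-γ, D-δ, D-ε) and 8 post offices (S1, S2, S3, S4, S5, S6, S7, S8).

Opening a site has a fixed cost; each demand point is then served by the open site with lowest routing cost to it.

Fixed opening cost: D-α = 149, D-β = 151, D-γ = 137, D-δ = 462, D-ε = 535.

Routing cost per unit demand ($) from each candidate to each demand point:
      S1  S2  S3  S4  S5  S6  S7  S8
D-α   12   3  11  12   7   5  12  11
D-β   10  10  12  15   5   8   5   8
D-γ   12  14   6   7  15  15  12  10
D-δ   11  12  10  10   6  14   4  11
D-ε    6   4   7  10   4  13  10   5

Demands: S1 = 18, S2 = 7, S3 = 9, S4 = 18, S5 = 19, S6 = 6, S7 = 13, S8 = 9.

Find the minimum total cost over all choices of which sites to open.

998

Open {D-β, D-γ}: assign each demand point to its cheapest open site.
  S1→D-β 18×10=180, S2→D-β 7×10=70, S3→D-γ 9×6=54, S4→D-γ 18×7=126, S5→D-β 19×5=95, S6→D-β 6×8=48, S7→D-β 13×5=65, S8→D-β 9×8=72
  routing cost 710, fixed 288 → total 998.
Compare {D-β}: routing cost 908 + fixed 151 = 1059.
Compare {D-α, D-β}: routing cost 778 + fixed 300 = 1078.
Compare {D-α, D-β, D-γ}: routing cost 643 + fixed 437 = 1080.
All other subsets cost ≥ 1059. Minimum total cost: 998.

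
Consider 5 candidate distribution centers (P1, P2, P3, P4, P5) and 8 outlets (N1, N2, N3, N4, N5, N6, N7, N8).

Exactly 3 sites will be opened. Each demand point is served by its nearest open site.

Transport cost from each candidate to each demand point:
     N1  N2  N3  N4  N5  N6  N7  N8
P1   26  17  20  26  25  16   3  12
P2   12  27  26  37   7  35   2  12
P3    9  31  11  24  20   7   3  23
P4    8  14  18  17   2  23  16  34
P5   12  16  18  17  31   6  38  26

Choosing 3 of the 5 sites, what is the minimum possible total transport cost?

73

Open {P2, P3, P4}.
  N1→P4 8, N2→P4 14, N3→P3 11, N4→P4 17, N5→P4 2, N6→P3 7, N7→P2 2, N8→P2 12  ⇒ total 73.
Compare {P1, P3, P4}: total 74.
Compare {P2, P4, P5}: total 79.
No size-3 selection does better; minimum is 73.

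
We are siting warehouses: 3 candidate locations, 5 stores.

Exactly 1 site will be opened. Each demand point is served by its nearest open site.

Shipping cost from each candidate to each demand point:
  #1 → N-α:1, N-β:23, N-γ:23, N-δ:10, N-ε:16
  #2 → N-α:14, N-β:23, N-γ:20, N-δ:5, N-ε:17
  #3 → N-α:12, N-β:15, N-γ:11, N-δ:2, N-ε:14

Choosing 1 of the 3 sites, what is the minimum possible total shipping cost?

54

Open {#3}.
  N-α→#3 12, N-β→#3 15, N-γ→#3 11, N-δ→#3 2, N-ε→#3 14  ⇒ total 54.
Compare {#1}: total 73.
Compare {#2}: total 79.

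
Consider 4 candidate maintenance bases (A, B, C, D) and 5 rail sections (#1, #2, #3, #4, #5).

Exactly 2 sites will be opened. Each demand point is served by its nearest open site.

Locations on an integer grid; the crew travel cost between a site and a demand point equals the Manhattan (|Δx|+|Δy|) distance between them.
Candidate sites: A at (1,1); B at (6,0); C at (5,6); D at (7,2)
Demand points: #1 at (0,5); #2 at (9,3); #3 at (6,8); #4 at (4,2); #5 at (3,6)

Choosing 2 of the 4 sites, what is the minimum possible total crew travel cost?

17

Open {C, D}.
  #1→C 6, #2→D 3, #3→C 3, #4→D 3, #5→C 2  ⇒ total 17.
Compare {A, C}: total 21.
Compare {B, C}: total 21.
No size-2 selection does better; minimum is 17.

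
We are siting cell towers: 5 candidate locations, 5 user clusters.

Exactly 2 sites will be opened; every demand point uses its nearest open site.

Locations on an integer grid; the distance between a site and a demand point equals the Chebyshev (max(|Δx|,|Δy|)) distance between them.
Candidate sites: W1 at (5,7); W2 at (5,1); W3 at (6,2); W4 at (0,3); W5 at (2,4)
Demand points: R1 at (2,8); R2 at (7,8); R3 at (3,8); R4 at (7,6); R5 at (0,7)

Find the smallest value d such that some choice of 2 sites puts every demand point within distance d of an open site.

3

Open {W1, W5}.
  Farthest demand point is R1 at distance 3 (to W1); all others are ≤ 3.
With {W1, W4} the worst case is 4.
With {W1, W2} the worst case is 5.
No size-2 selection achieves below 3.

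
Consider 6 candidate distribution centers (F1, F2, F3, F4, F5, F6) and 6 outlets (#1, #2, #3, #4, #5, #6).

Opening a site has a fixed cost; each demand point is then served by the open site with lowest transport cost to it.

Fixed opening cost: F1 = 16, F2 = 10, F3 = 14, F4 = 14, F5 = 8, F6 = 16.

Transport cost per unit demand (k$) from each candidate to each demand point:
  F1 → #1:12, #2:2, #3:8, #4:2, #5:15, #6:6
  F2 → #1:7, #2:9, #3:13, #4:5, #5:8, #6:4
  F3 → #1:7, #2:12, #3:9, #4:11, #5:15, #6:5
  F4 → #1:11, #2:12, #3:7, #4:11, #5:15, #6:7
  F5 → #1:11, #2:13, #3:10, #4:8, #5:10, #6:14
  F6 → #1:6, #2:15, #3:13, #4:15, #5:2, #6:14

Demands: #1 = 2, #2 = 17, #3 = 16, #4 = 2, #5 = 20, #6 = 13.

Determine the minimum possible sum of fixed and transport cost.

310

Open {F1, F2, F4, F6}: assign each demand point to its cheapest open site.
  #1→F6 2×6=12, #2→F1 17×2=34, #3→F4 16×7=112, #4→F1 2×2=4, #5→F6 20×2=40, #6→F2 13×4=52
  transport cost 254, fixed 56 → total 310.
Compare {F1, F2, F6}: transport cost 270 + fixed 42 = 312.
Compare {F1, F2, F4, F5, F6}: transport cost 254 + fixed 64 = 318.
Compare {F1, F2, F5, F6}: transport cost 270 + fixed 50 = 320.
All other subsets cost ≥ 312. Minimum total cost: 310.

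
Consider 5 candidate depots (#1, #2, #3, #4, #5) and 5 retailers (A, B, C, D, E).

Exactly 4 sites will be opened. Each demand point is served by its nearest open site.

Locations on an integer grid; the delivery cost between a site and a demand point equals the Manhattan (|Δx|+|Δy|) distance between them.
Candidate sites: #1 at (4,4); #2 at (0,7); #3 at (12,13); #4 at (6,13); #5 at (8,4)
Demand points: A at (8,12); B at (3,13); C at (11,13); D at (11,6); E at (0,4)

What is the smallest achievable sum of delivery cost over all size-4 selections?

15

Open {#2, #3, #4, #5}.
  A→#4 3, B→#4 3, C→#3 1, D→#5 5, E→#2 3  ⇒ total 15.
Compare {#1, #3, #4, #5}: total 16.
Compare {#1, #2, #3, #4}: total 18.
No size-4 selection does better; minimum is 15.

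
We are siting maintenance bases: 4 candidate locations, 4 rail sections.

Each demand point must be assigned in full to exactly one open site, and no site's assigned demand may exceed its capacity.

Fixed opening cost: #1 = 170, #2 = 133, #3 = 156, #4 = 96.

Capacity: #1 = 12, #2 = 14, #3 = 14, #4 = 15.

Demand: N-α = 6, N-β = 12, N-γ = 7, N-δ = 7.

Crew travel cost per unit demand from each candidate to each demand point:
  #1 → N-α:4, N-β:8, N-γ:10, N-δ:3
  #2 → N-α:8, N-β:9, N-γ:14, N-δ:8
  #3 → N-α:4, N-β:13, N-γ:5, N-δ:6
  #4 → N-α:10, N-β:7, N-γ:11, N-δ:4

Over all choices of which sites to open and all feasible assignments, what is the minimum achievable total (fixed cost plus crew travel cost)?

Open {#2, #3, #4}; cheapest assignment that respects the capacities:
  #2 (cap 14, load 12): N-β — cost 12×9 = 108
  #3 (cap 14, load 13): N-α, N-γ — cost 6×4 + 7×5 = 59
  #4 (cap 15, load 7): N-δ — cost 7×4 = 28
  Shipping 195, fixed 385 → total 580.
  Any other capacity-feasible assignment to {#2, #3, #4} ships for at least 195.
Compare {#1, #3, #4}: its best feasible assignment gives total 586.
Compare {#1, #2, #4}: its best feasible assignment gives total 636.
Every other set of open sites that can feasibly serve all demand totals ≥ 586 even under its best assignment. Minimum: 580.

580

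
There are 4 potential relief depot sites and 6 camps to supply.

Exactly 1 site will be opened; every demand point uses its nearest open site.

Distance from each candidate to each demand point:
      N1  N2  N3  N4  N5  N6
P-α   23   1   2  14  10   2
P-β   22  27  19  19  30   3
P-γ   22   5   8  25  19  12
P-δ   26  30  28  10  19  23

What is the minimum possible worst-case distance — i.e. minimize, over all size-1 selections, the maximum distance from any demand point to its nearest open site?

23

Open {P-α}.
  Farthest demand point is N1 at distance 23 (to P-α); all others are ≤ 23.
With {P-γ} the worst case is 25.
With {P-β} the worst case is 30.
No size-1 selection achieves below 23.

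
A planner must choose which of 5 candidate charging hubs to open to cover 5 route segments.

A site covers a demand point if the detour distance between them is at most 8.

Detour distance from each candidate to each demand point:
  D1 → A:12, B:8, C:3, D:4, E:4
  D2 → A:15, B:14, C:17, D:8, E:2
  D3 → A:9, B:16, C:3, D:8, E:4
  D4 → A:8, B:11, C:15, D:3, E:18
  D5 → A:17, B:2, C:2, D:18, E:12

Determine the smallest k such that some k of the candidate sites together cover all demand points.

2

Coverage sets (demand points within 8 of each site):
  D1: {B, C, D, E}
  D2: {D, E}
  D3: {C, D, E}
  D4: {A, D}
  D5: {B, C}
No single site covers all 5 demand points.
But {D1, D4} covers everything, so the minimum is 2.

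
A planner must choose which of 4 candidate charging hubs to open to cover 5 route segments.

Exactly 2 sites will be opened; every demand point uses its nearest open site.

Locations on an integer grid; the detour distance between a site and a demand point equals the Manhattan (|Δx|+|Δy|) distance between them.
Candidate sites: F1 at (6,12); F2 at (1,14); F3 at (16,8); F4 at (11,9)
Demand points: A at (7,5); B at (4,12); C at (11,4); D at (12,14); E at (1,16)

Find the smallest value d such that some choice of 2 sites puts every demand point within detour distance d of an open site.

8

Open {F2, F4}.
  Farthest demand point is A at detour distance 8 (to F4); all others are ≤ 8.
With {F1, F3} the worst case is 9.
With {F1, F4} the worst case is 9.
No size-2 selection achieves below 8.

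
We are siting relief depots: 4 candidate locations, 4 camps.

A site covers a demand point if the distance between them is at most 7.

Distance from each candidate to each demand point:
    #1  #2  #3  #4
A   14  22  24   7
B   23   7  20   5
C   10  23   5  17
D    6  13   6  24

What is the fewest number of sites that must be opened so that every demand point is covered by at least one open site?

2

Coverage sets (demand points within 7 of each site):
  A: {#4}
  B: {#2, #4}
  C: {#3}
  D: {#1, #3}
No single site covers all 4 demand points.
But {B, D} covers everything, so the minimum is 2.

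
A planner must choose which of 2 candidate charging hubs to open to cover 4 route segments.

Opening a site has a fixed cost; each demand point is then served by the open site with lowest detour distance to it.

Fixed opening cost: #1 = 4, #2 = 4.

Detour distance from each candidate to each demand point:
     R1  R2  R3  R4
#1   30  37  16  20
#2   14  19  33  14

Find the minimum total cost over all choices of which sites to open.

71

Open {#1, #2}: assign each demand point to its cheapest open site.
  R1→#2 14, R2→#2 19, R3→#1 16, R4→#2 14
  detour distance 63, fixed 8 → total 71.
Compare {#2}: detour distance 80 + fixed 4 = 84.
Compare {#1}: detour distance 103 + fixed 4 = 107.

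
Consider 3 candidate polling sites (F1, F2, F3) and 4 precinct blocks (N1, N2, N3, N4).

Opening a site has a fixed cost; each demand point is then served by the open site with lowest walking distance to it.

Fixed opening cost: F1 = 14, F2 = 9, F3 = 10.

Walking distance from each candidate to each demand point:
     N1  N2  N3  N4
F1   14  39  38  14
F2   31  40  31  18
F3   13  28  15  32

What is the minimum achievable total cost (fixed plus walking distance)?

93

Open {F2, F3}: assign each demand point to its cheapest open site.
  N1→F3 13, N2→F3 28, N3→F3 15, N4→F2 18
  walking distance 74, fixed 19 → total 93.
Compare {F1, F3}: walking distance 70 + fixed 24 = 94.
Compare {F3}: walking distance 88 + fixed 10 = 98.
Compare {F1, F2, F3}: walking distance 70 + fixed 33 = 103.
All other subsets cost ≥ 94. Minimum total cost: 93.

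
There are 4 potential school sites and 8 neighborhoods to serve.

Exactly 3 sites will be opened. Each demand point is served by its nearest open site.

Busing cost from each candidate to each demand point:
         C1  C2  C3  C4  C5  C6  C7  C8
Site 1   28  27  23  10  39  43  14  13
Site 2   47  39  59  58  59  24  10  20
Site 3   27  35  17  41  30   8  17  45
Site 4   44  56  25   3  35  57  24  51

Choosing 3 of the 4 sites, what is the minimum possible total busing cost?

Open {Site 1, Site 3, Site 4}.
  C1→Site 3 27, C2→Site 1 27, C3→Site 3 17, C4→Site 4 3, C5→Site 3 30, C6→Site 3 8, C7→Site 1 14, C8→Site 1 13  ⇒ total 139.
Compare {Site 1, Site 2, Site 3}: total 142.
Compare {Site 2, Site 3, Site 4}: total 150.
No size-3 selection does better; minimum is 139.

139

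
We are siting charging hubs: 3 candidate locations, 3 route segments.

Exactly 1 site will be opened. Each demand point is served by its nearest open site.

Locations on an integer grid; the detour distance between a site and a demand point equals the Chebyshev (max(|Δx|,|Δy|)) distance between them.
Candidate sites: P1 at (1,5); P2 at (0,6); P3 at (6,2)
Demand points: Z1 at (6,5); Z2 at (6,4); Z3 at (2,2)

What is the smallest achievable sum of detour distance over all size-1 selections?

Open {P3}.
  Z1→P3 3, Z2→P3 2, Z3→P3 4  ⇒ total 9.
Compare {P1}: total 13.
Compare {P2}: total 16.

9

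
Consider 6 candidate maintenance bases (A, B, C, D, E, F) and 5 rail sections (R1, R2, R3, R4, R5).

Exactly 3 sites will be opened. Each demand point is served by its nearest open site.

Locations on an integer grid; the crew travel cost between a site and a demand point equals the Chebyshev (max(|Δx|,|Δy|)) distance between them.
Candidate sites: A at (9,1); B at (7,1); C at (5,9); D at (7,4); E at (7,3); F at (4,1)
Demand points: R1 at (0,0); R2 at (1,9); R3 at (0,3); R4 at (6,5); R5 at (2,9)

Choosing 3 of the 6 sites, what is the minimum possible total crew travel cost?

Open {C, D, F}.
  R1→F 4, R2→C 4, R3→F 4, R4→D 1, R5→C 3  ⇒ total 16.
Compare {C, E, F}: total 17.
Compare {A, C, F}: total 19.
No size-3 selection does better; minimum is 16.

16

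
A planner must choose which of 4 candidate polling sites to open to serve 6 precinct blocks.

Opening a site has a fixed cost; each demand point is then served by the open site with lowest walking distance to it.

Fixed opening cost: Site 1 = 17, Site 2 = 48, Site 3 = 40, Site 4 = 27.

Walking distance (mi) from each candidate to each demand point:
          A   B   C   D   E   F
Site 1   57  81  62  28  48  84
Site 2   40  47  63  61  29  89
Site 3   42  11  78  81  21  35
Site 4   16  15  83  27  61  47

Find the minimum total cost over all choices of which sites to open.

255

Open {Site 3, Site 4}: assign each demand point to its cheapest open site.
  A→Site 4 16, B→Site 3 11, C→Site 3 78, D→Site 4 27, E→Site 3 21, F→Site 3 35
  walking distance 188, fixed 67 → total 255.
Compare {Site 1, Site 3}: walking distance 199 + fixed 57 = 256.
Compare {Site 1, Site 3, Site 4}: walking distance 172 + fixed 84 = 256.
Compare {Site 1, Site 4}: walking distance 215 + fixed 44 = 259.
All other subsets cost ≥ 256. Minimum total cost: 255.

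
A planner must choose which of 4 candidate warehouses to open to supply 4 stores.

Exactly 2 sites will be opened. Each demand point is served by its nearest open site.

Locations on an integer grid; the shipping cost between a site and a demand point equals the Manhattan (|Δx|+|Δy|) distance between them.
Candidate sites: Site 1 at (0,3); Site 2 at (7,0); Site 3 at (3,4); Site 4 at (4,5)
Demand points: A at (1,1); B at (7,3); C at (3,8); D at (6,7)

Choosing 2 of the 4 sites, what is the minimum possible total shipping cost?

16

Open {Site 1, Site 4}.
  A→Site 1 3, B→Site 4 5, C→Site 4 4, D→Site 4 4  ⇒ total 16.
Compare {Site 1, Site 3}: total 18.
Compare {Site 2, Site 3}: total 18.
No size-2 selection does better; minimum is 16.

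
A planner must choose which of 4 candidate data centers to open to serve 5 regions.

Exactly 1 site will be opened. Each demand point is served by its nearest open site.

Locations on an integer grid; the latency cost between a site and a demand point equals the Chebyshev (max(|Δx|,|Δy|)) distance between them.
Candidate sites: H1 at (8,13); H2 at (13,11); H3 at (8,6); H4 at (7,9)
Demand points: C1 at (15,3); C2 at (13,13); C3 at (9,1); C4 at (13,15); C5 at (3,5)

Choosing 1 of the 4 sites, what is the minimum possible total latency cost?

32

Open {H4}.
  C1→H4 8, C2→H4 6, C3→H4 8, C4→H4 6, C5→H4 4  ⇒ total 32.
Compare {H3}: total 33.
Compare {H2}: total 34.
No size-1 selection does better; minimum is 32.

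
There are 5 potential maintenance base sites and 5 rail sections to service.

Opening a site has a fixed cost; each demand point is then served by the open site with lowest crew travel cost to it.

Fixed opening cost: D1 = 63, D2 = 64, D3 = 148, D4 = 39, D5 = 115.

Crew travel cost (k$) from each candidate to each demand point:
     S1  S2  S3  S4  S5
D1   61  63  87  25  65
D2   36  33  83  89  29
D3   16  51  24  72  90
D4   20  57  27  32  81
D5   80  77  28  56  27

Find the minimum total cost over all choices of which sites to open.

Open {D2, D4}: assign each demand point to its cheapest open site.
  S1→D4 20, S2→D2 33, S3→D4 27, S4→D4 32, S5→D2 29
  crew travel cost 141, fixed 103 → total 244.
Compare {D4}: crew travel cost 217 + fixed 39 = 256.
Compare {D1, D4}: crew travel cost 194 + fixed 102 = 296.
Compare {D1, D2, D4}: crew travel cost 134 + fixed 166 = 300.
All other subsets cost ≥ 256. Minimum total cost: 244.

244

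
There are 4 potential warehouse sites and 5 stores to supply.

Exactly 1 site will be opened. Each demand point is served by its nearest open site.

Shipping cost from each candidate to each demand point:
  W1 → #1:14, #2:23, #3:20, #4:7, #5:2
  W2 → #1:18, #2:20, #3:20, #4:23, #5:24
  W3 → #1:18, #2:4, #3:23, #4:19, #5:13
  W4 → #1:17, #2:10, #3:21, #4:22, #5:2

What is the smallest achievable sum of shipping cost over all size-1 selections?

Open {W1}.
  #1→W1 14, #2→W1 23, #3→W1 20, #4→W1 7, #5→W1 2  ⇒ total 66.
Compare {W4}: total 72.
Compare {W3}: total 77.
No size-1 selection does better; minimum is 66.

66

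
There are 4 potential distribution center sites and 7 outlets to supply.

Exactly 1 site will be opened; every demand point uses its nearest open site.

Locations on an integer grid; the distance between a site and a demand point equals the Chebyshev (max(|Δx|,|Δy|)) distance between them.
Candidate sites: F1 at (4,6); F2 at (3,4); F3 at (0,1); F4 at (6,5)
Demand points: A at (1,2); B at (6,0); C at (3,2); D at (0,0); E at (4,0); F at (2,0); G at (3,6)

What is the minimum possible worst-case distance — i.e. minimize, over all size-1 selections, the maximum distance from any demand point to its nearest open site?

Open {F2}.
  Farthest demand point is B at distance 4 (to F2); all others are ≤ 4.
With {F1} the worst case is 6.
With {F3} the worst case is 6.
No size-1 selection achieves below 4.

4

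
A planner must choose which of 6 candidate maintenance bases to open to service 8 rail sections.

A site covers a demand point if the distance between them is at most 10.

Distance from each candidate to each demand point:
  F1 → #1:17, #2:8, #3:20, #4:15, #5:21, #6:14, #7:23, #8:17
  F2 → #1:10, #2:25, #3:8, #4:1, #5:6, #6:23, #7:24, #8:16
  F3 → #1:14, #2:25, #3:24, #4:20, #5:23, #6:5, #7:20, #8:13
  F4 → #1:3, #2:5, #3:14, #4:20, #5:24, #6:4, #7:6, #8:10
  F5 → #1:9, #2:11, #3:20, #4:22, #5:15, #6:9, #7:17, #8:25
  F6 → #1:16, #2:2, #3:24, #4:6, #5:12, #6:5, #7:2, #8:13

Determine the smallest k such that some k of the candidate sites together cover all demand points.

Coverage sets (demand points within 10 of each site):
  F1: {#2}
  F2: {#1, #3, #4, #5}
  F3: {#6}
  F4: {#1, #2, #6, #7, #8}
  F5: {#1, #6}
  F6: {#2, #4, #6, #7}
No single site covers all 8 demand points.
But {F2, F4} covers everything, so the minimum is 2.

2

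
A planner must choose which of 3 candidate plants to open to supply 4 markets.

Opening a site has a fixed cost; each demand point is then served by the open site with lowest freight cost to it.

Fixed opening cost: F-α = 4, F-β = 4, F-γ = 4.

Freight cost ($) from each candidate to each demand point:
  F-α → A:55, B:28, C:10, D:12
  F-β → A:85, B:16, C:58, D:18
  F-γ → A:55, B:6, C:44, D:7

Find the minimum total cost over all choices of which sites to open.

86

Open {F-α, F-γ}: assign each demand point to its cheapest open site.
  A→F-α 55, B→F-γ 6, C→F-α 10, D→F-γ 7
  freight cost 78, fixed 8 → total 86.
Compare {F-α, F-β, F-γ}: freight cost 78 + fixed 12 = 90.
Compare {F-α, F-β}: freight cost 93 + fixed 8 = 101.
Compare {F-α}: freight cost 105 + fixed 4 = 109.
All other subsets cost ≥ 90. Minimum total cost: 86.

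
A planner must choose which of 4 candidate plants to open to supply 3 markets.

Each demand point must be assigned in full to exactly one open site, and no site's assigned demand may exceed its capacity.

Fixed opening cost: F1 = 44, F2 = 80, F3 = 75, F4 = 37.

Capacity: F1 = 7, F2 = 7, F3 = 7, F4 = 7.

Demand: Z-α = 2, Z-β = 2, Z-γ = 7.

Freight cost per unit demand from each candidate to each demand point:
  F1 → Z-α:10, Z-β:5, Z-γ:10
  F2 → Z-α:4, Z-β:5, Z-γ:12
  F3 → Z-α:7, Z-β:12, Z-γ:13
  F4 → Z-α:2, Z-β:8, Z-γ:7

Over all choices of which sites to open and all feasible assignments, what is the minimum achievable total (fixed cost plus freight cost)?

Open {F1, F4}; cheapest assignment that respects the capacities:
  F1 (cap 7, load 4): Z-α, Z-β — cost 2×10 + 2×5 = 30
  F4 (cap 7, load 7): Z-γ — cost 7×7 = 49
  Shipping 79, fixed 81 → total 160.
  Any other capacity-feasible assignment to {F1, F4} ships for at least 79.
Compare {F2, F4}: its best feasible assignment gives total 184.
Compare {F3, F4}: its best feasible assignment gives total 199.
Every other set of open sites that can feasibly serve all demand totals ≥ 184 even under its best assignment. Minimum: 160.

160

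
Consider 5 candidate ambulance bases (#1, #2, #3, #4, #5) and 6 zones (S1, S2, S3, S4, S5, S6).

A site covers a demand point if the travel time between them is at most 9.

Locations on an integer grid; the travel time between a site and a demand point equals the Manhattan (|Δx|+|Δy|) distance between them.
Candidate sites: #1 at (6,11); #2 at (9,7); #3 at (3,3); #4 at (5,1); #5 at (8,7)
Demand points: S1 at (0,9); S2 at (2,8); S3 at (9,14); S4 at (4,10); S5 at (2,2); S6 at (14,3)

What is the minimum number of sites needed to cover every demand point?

Coverage sets (demand points within 9 of each site):
  #1: {S1, S2, S3, S4}
  #2: {S2, S3, S4, S6}
  #3: {S1, S2, S4, S5}
  #4: {S5}
  #5: {S2, S3, S4}
No single site covers all 6 demand points.
But {#2, #3} covers everything, so the minimum is 2.

2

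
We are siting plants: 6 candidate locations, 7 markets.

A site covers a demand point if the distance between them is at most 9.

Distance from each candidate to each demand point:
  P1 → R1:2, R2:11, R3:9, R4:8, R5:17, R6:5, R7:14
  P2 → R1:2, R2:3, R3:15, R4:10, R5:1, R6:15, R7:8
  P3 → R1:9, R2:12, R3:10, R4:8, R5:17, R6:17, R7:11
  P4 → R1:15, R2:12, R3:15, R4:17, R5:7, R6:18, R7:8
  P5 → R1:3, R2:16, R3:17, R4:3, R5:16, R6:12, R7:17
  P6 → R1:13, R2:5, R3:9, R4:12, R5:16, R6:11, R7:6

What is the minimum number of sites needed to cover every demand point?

Coverage sets (demand points within 9 of each site):
  P1: {R1, R3, R4, R6}
  P2: {R1, R2, R5, R7}
  P3: {R1, R4}
  P4: {R5, R7}
  P5: {R1, R4}
  P6: {R2, R3, R7}
No single site covers all 7 demand points.
But {P1, P2} covers everything, so the minimum is 2.

2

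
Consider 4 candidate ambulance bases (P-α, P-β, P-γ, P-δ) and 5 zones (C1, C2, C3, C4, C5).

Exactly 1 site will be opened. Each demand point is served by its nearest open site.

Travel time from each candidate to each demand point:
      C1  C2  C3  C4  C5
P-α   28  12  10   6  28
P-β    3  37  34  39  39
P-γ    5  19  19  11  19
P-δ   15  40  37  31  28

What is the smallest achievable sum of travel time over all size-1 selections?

Open {P-γ}.
  C1→P-γ 5, C2→P-γ 19, C3→P-γ 19, C4→P-γ 11, C5→P-γ 19  ⇒ total 73.
Compare {P-α}: total 84.
Compare {P-δ}: total 151.
No size-1 selection does better; minimum is 73.

73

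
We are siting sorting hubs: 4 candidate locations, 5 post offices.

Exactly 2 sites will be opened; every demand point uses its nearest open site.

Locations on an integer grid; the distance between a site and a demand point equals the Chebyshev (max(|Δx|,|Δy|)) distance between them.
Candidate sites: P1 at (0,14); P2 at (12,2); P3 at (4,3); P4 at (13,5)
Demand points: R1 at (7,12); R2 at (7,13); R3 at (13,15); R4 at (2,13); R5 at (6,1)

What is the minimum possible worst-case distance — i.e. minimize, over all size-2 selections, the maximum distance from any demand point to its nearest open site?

10

Open {P1, P4}.
  Farthest demand point is R3 at distance 10 (to P4); all others are ≤ 10.
With {P3, P4} the worst case is 10.
With {P2, P4} the worst case is 11.
No size-2 selection achieves below 10.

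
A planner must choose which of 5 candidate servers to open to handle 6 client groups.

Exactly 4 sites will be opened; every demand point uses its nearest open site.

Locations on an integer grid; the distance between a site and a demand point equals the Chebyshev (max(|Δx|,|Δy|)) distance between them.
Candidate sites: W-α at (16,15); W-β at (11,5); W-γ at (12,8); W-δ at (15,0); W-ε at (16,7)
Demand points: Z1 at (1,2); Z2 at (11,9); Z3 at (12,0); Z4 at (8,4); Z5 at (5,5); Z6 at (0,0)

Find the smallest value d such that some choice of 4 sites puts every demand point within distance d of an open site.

Open {W-α, W-β, W-γ, W-δ}.
  Farthest demand point is Z6 at distance 11 (to W-β); all others are ≤ 11.
With {W-α, W-β, W-γ, W-ε} the worst case is 11.
With {W-α, W-β, W-δ, W-ε} the worst case is 11.
No size-4 selection achieves below 11.

11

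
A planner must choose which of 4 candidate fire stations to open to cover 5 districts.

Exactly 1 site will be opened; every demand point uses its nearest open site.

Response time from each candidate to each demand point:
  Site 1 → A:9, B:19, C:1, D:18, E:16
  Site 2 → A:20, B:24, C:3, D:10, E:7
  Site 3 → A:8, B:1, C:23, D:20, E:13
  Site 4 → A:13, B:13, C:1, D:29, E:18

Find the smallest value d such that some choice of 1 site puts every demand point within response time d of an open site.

Open {Site 1}.
  Farthest demand point is B at response time 19 (to Site 1); all others are ≤ 19.
With {Site 3} the worst case is 23.
With {Site 2} the worst case is 24.
No size-1 selection achieves below 19.

19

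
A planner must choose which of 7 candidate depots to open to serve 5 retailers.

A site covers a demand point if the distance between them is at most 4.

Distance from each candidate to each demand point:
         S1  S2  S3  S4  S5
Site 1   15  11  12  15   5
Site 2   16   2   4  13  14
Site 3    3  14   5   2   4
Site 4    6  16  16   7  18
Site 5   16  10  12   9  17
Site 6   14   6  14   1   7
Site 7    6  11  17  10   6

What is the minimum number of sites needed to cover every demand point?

Coverage sets (demand points within 4 of each site):
  Site 1: {}
  Site 2: {S2, S3}
  Site 3: {S1, S4, S5}
  Site 4: {}
  Site 5: {}
  Site 6: {S4}
  Site 7: {}
No single site covers all 5 demand points.
But {Site 2, Site 3} covers everything, so the minimum is 2.

2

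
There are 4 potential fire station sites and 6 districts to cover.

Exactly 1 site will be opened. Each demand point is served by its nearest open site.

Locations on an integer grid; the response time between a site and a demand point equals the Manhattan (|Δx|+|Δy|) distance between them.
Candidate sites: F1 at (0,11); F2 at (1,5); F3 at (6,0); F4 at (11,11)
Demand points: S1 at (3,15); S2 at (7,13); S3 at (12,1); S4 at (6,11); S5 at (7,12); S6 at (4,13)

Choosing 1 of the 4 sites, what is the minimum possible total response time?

Open {F4}.
  S1→F4 12, S2→F4 6, S3→F4 11, S4→F4 5, S5→F4 5, S6→F4 9  ⇒ total 48.
Compare {F1}: total 58.
Compare {F2}: total 76.
No size-1 selection does better; minimum is 48.

48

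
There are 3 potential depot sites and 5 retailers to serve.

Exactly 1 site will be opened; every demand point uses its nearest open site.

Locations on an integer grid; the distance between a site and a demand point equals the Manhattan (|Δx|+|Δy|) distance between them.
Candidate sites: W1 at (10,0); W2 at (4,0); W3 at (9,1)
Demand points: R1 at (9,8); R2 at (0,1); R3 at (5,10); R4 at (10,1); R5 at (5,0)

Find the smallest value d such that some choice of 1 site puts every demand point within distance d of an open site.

Open {W2}.
  Farthest demand point is R1 at distance 13 (to W2); all others are ≤ 13.
With {W3} the worst case is 13.
With {W1} the worst case is 15.
No size-1 selection achieves below 13.

13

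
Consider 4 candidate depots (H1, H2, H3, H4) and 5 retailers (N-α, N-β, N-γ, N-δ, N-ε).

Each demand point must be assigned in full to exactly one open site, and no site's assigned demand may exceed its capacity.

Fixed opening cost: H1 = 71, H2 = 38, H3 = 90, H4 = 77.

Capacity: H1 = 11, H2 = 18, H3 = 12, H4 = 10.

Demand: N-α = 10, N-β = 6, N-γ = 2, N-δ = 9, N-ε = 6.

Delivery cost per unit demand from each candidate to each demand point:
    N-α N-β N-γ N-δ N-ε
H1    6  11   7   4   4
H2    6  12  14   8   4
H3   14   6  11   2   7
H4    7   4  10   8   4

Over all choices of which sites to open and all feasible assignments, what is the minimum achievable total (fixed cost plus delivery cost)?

Open {H1, H2, H4}; cheapest assignment that respects the capacities:
  H1 (cap 11, load 11): N-γ, N-δ — cost 2×7 + 9×4 = 50
  H2 (cap 18, load 16): N-α, N-ε — cost 10×6 + 6×4 = 84
  H4 (cap 10, load 6): N-β — cost 6×4 = 24
  Shipping 158, fixed 186 → total 344.
  Any other capacity-feasible assignment to {H1, H2, H4} ships for at least 158.
Compare {H2, H3, H4}: its best feasible assignment gives total 351.
Compare {H1, H2, H3}: its best feasible assignment gives total 369.
Every other set of open sites that can feasibly serve all demand totals ≥ 351 even under its best assignment. Minimum: 344.

344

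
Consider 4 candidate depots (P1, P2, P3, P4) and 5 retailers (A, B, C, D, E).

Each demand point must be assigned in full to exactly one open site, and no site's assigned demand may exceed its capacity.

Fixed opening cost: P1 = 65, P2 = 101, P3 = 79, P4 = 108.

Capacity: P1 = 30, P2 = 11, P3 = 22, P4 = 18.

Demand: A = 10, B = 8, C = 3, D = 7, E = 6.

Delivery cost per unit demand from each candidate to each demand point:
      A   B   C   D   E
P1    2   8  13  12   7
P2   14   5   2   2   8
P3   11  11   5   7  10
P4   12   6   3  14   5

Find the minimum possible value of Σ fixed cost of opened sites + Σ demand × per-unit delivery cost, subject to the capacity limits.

312

Open {P1, P2}; cheapest assignment that respects the capacities:
  P1 (cap 30, load 24): A, B, E — cost 10×2 + 8×8 + 6×7 = 126
  P2 (cap 11, load 10): C, D — cost 3×2 + 7×2 = 20
  Shipping 146, fixed 166 → total 312.
  Any other capacity-feasible assignment to {P1, P2} ships for at least 146.
Compare {P1, P3}: its best feasible assignment gives total 334.
Compare {P1, P4}: its best feasible assignment gives total 364.
Every other set of open sites that can feasibly serve all demand totals ≥ 334 even under its best assignment. Minimum: 312.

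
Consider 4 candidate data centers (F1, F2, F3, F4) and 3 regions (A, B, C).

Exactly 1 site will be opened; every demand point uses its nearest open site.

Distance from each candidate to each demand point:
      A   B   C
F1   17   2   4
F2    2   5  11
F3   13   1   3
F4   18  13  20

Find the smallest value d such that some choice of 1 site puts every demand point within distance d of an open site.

Open {F2}.
  Farthest demand point is C at distance 11 (to F2); all others are ≤ 11.
With {F3} the worst case is 13.
With {F1} the worst case is 17.
No size-1 selection achieves below 11.

11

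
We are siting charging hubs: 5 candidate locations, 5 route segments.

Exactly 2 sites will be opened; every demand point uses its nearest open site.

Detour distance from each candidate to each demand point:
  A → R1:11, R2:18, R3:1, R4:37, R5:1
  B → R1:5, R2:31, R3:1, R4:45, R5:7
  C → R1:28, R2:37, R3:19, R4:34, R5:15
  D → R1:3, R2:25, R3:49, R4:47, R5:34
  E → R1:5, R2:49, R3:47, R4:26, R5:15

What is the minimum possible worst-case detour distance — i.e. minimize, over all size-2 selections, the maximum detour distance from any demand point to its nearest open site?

Open {A, E}.
  Farthest demand point is R4 at detour distance 26 (to E); all others are ≤ 26.
With {B, E} the worst case is 31.
With {A, C} the worst case is 34.
No size-2 selection achieves below 26.

26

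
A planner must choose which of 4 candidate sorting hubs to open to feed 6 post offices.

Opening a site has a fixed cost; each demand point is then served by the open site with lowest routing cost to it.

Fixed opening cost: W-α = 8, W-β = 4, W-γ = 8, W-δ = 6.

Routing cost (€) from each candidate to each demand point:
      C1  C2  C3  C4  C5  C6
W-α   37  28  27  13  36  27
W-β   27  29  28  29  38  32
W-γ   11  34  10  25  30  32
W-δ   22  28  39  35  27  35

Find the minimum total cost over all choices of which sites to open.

135

Open {W-α, W-γ}: assign each demand point to its cheapest open site.
  C1→W-γ 11, C2→W-α 28, C3→W-γ 10, C4→W-α 13, C5→W-γ 30, C6→W-α 27
  routing cost 119, fixed 16 → total 135.
Compare {W-α, W-γ, W-δ}: routing cost 116 + fixed 22 = 138.
Compare {W-α, W-β, W-γ}: routing cost 119 + fixed 20 = 139.
Compare {W-α, W-β, W-γ, W-δ}: routing cost 116 + fixed 26 = 142.
All other subsets cost ≥ 138. Minimum total cost: 135.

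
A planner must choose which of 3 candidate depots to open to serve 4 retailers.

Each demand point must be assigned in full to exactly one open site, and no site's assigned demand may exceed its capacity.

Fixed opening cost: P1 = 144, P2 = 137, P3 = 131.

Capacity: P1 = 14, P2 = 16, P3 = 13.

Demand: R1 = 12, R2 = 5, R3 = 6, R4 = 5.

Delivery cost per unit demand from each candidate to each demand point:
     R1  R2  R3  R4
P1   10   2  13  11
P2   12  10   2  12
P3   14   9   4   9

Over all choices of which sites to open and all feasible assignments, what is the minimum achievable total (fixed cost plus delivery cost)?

Open {P1, P2}; cheapest assignment that respects the capacities:
  P1 (cap 14, load 12): R1 — cost 12×10 = 120
  P2 (cap 16, load 16): R2, R3, R4 — cost 5×10 + 6×2 + 5×12 = 122
  Shipping 242, fixed 281 → total 523.
  Any other capacity-feasible assignment to {P1, P2} ships for at least 242.
Compare {P2, P3}: its best feasible assignment gives total 558.
Compare {P1, P2, P3}: its best feasible assignment gives total 634.
Every other set of open sites that can feasibly serve all demand totals ≥ 558 even under its best assignment. Minimum: 523.

523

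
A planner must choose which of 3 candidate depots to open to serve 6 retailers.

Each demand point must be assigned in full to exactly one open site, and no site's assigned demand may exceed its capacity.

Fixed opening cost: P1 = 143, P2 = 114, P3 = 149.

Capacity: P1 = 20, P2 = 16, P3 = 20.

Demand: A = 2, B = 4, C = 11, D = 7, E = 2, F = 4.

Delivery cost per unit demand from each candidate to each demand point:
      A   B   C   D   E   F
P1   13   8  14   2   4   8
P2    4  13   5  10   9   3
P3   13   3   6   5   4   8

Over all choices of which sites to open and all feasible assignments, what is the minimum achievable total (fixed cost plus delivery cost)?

Open {P1, P2}; cheapest assignment that respects the capacities:
  P1 (cap 20, load 15): A, B, D, E — cost 2×13 + 4×8 + 7×2 + 2×4 = 80
  P2 (cap 16, load 15): C, F — cost 11×5 + 4×3 = 67
  Shipping 147, fixed 257 → total 404.
  Any other capacity-feasible assignment to {P1, P2} ships for at least 147.
Compare {P2, P3}: its best feasible assignment gives total 411.
Compare {P1, P3}: its best feasible assignment gives total 450.
Every other set of open sites that can feasibly serve all demand totals ≥ 411 even under its best assignment. Minimum: 404.

404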